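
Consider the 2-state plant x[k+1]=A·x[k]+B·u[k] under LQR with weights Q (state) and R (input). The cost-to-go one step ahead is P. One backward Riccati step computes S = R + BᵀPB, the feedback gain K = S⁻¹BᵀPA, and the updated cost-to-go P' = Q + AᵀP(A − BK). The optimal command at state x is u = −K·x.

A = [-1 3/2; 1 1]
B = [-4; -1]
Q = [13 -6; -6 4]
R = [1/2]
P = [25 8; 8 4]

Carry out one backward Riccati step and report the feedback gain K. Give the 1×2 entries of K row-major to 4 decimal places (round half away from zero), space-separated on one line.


BᵀP = [-108.0000 -36.0000]
S = R + BᵀPB = [1/2] + [468.0000] = [468.5000]
BᵀPA = [72.0000 -198.0000]
K = S⁻¹·BᵀPA = [0.1537 -0.4226]
A−BK = [-0.3853 -0.1905; 1.1537 0.5774]
AᵀP(A−BK) = [1.9349 0.9290; 0.9290 0.5702]
P' = Q + AᵀP(A−BK) = [14.9349 -5.0710; -5.0710 4.5702]
tr(P') = 19.5051

0.1537 -0.4226


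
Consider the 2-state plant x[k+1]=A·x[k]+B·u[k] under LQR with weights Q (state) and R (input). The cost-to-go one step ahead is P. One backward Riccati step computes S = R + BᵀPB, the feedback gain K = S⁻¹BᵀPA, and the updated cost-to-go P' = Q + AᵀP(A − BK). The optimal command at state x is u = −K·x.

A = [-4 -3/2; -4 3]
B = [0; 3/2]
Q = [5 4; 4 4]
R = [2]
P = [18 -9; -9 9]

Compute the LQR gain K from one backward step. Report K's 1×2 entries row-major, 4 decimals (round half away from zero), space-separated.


BᵀP = [-13.5000 13.5000]
S = R + BᵀPB = [2] + [20.2500] = [22.2500]
BᵀPA = [0.0000 60.7500]
K = S⁻¹·BᵀPA = [0.0000 2.7303]
A−BK = [-4.0000 -1.5000; -4.0000 -1.0955]
AᵀP(A−BK) = [144.0000 54.0000; 54.0000 36.6320]
P' = Q + AᵀP(A−BK) = [149.0000 58.0000; 58.0000 40.6320]
tr(P') = 189.6320

0.0000 2.7303


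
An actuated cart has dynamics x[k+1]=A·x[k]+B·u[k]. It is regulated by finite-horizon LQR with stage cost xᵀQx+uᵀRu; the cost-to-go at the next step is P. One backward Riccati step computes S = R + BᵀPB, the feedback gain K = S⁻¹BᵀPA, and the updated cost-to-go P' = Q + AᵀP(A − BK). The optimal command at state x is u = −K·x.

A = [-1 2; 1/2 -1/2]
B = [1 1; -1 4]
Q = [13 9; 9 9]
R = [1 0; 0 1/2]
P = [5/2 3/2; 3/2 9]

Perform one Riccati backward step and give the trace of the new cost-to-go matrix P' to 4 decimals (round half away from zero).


24.8449

BᵀP = [1.0000 -7.5000; 8.5000 37.5000]
S = R + BᵀPB = [1 0; 0 1/2] + [8.5000 -29.0000; -29.0000 158.5000] = [9.5000 -29.0000; -29.0000 159.0000]
BᵀPA = [-4.7500 5.7500; 10.2500 -1.7500]
K = S⁻¹·BᵀPA = [-0.6841 1.2898; -0.0603 0.2242]
A−BK = [-0.2556 0.4860; 0.0571 -0.1072]
AᵀP(A−BK) = [0.6187 -1.1720; -1.1720 2.2262]
P' = Q + AᵀP(A−BK) = [13.6187 7.8280; 7.8280 11.2262]
tr(P') = 24.8449


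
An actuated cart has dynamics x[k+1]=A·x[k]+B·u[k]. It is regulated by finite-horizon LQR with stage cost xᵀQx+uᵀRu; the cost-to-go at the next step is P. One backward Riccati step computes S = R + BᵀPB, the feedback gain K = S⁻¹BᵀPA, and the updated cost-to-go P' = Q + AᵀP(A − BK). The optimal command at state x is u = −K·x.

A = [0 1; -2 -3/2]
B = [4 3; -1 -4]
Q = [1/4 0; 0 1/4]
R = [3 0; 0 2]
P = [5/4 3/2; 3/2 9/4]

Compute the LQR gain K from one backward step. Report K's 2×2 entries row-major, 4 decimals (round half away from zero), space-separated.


BᵀP = [3.5000 3.7500; -2.2500 -4.5000]
S = R + BᵀPB = [3 0; 0 2] + [10.2500 -4.5000; -4.5000 11.2500] = [13.2500 -4.5000; -4.5000 13.2500]
BᵀPA = [-7.5000 -2.1250; 9.0000 4.5000]
K = S⁻¹·BᵀPA = [-0.3791 -0.0509; 0.5505 0.3223]
A−BK = [-0.1352 0.2366; -0.1771 -0.2616]
AᵀP(A−BK) = [1.2024 0.4672; 0.4672 0.2538]
P' = Q + AᵀP(A−BK) = [1.4524 0.4672; 0.4672 0.5038]
tr(P') = 1.9562

-0.3791 -0.0509 0.5505 0.3223


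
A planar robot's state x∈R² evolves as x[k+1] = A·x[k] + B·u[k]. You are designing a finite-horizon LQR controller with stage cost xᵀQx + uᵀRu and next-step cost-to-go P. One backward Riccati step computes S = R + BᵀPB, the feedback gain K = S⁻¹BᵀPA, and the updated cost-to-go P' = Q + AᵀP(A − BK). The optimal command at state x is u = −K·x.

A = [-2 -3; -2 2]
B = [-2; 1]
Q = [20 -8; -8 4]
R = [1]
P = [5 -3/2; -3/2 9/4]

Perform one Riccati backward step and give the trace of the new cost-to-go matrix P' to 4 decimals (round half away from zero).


38.4274

BᵀP = [-11.5000 5.2500]
S = R + BᵀPB = [1] + [28.2500] = [29.2500]
BᵀPA = [12.5000 45.0000]
K = S⁻¹·BᵀPA = [0.4274 1.5385]
A−BK = [-1.1453 0.0769; -2.4274 0.4615]
AᵀP(A−BK) = [11.6581 -1.2308; -1.2308 2.7692]
P' = Q + AᵀP(A−BK) = [31.6581 -9.2308; -9.2308 6.7692]
tr(P') = 38.4274


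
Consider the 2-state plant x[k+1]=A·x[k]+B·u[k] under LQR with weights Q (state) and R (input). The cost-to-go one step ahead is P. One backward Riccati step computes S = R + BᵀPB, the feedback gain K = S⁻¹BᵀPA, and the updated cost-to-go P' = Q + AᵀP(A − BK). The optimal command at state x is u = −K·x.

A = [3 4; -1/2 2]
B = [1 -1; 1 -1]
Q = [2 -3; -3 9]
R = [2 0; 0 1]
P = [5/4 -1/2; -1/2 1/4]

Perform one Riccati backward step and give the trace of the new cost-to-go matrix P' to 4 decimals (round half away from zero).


BᵀP = [0.7500 -0.2500; -0.7500 0.2500]
S = R + BᵀPB = [2 0; 0 1] + [0.5000 -0.5000; -0.5000 0.5000] = [2.5000 -0.5000; -0.5000 1.5000]
BᵀPA = [2.3750 2.5000; -2.3750 -2.5000]
K = S⁻¹·BᵀPA = [0.6786 0.7143; -1.3571 -1.4286]
A−BK = [0.9643 1.8571; -2.5357 -0.1429]
AᵀP(A−BK) = [7.9777 7.6607; 7.6607 7.6429]
P' = Q + AᵀP(A−BK) = [9.9777 4.6607; 4.6607 16.6429]
tr(P') = 26.6205

26.6205


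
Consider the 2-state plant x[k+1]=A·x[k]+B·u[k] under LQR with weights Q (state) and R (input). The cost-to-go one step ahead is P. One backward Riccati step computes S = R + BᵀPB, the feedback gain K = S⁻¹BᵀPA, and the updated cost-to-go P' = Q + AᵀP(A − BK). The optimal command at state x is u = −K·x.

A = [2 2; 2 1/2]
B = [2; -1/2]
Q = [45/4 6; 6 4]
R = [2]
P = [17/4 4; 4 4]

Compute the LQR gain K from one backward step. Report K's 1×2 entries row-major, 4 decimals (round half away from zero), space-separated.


2.0833 1.3333

BᵀP = [6.5000 6.0000]
S = R + BᵀPB = [2] + [10.0000] = [12.0000]
BᵀPA = [25.0000 16.0000]
K = S⁻¹·BᵀPA = [2.0833 1.3333]
A−BK = [-2.1667 -0.6667; 3.0417 1.1667]
AᵀP(A−BK) = [12.9167 7.6667; 7.6667 4.6667]
P' = Q + AᵀP(A−BK) = [24.1667 13.6667; 13.6667 8.6667]
tr(P') = 32.8333


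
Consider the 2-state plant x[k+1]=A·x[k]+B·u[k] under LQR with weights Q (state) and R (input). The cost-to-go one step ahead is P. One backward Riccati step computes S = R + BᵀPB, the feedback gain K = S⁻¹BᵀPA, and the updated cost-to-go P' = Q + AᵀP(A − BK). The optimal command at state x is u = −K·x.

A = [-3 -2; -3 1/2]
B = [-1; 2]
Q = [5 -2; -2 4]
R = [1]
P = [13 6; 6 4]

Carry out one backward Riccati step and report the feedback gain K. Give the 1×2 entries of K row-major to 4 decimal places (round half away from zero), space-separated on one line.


-0.5000 0.5000

BᵀP = [-1.0000 2.0000]
S = R + BᵀPB = [1] + [5.0000] = [6.0000]
BᵀPA = [-3.0000 3.0000]
K = S⁻¹·BᵀPA = [-0.5000 0.5000]
A−BK = [-3.5000 -1.5000; -2.0000 -0.5000]
AᵀP(A−BK) = [259.5000 100.5000; 100.5000 39.5000]
P' = Q + AᵀP(A−BK) = [264.5000 98.5000; 98.5000 43.5000]
tr(P') = 308.0000


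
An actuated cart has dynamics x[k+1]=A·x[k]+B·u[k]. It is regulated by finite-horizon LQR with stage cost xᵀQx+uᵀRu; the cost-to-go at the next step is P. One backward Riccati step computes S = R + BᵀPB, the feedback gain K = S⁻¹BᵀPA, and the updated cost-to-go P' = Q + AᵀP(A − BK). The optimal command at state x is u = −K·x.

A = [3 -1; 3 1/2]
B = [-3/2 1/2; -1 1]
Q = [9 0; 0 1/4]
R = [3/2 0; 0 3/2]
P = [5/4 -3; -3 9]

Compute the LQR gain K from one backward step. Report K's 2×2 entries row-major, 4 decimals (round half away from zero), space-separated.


BᵀP = [1.1250 -4.5000; -2.3750 7.5000]
S = R + BᵀPB = [3/2 0; 0 3/2] + [2.8125 -3.9375; -3.9375 6.3125] = [4.3125 -3.9375; -3.9375 7.8125]
BᵀPA = [-10.1250 -3.3750; 15.3750 6.1250]
K = S⁻¹·BᵀPA = [-1.0206 -0.1237; 1.4536 0.7216]
A−BK = [0.7423 -1.5464; 0.5258 -0.3454]
AᵀP(A−BK) = [5.5670 1.9021; 1.9021 1.6624]
P' = Q + AᵀP(A−BK) = [14.5670 1.9021; 1.9021 1.9124]
tr(P') = 16.4794

-1.0206 -0.1237 1.4536 0.7216


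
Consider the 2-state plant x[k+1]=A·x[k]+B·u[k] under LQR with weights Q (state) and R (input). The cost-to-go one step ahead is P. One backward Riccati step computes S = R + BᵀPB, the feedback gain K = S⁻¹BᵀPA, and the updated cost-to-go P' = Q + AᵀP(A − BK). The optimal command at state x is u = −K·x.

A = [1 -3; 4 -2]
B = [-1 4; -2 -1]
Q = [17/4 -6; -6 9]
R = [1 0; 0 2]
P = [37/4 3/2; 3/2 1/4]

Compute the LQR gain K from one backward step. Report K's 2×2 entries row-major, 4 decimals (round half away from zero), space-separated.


-0.2847 0.4988 0.3263 -0.6840

BᵀP = [-12.2500 -2.0000; 35.5000 5.7500]
S = R + BᵀPB = [1 0; 0 2] + [16.2500 -47.0000; -47.0000 136.2500] = [17.2500 -47.0000; -47.0000 138.2500]
BᵀPA = [-20.2500 40.7500; 58.5000 -118.0000]
K = S⁻¹·BᵀPA = [-0.2847 0.4988; 0.3263 -0.6840]
A−BK = [-0.5901 0.2346; 3.7568 -1.6865]
AᵀP(A−BK) = [0.3928 -0.6381; -0.6381 1.2176]
P' = Q + AᵀP(A−BK) = [4.6428 -6.6381; -6.6381 10.2176]
tr(P') = 14.8604


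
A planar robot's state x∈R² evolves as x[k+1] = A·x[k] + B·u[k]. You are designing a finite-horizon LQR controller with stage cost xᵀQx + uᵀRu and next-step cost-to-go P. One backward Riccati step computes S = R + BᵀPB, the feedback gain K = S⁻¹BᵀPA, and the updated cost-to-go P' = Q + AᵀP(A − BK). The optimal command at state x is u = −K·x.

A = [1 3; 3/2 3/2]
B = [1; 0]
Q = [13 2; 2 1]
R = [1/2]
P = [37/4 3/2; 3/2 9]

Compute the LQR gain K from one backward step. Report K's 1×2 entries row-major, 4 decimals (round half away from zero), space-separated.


BᵀP = [9.2500 1.5000]
S = R + BᵀPB = [1/2] + [9.2500] = [9.7500]
BᵀPA = [11.5000 30.0000]
K = S⁻¹·BᵀPA = [1.1795 3.0769]
A−BK = [-0.1795 -0.0769; 1.5000 1.5000]
AᵀP(A−BK) = [20.4359 21.6154; 21.6154 24.6923]
P' = Q + AᵀP(A−BK) = [33.4359 23.6154; 23.6154 25.6923]
tr(P') = 59.1282

1.1795 3.0769


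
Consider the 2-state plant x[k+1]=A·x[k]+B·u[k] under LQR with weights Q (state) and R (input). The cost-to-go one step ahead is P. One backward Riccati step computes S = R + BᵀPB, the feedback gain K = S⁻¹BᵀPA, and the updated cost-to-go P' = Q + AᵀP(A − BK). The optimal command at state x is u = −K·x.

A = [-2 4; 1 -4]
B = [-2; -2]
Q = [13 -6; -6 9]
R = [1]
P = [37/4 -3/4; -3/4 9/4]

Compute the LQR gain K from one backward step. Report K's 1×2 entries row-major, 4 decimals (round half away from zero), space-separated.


0.7561 -1.3659

BᵀP = [-17.0000 -3.0000]
S = R + BᵀPB = [1] + [40.0000] = [41.0000]
BᵀPA = [31.0000 -56.0000]
K = S⁻¹·BᵀPA = [0.7561 -1.3659]
A−BK = [-0.4878 1.2683; 2.5122 -6.7317]
AᵀP(A−BK) = [18.8110 -49.6585; -49.6585 131.5122]
P' = Q + AᵀP(A−BK) = [31.8110 -55.6585; -55.6585 140.5122]
tr(P') = 172.3232


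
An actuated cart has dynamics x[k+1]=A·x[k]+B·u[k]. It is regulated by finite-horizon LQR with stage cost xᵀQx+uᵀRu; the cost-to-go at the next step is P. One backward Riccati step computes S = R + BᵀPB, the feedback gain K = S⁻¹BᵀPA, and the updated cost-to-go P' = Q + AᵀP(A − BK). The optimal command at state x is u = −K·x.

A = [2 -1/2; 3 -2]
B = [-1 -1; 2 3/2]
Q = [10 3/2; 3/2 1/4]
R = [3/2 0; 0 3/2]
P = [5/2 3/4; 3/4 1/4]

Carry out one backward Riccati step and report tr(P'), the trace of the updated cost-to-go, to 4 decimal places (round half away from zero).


25.4506

BᵀP = [-1.0000 -0.2500; -1.3750 -0.3750]
S = R + BᵀPB = [3/2 0; 0 3/2] + [0.5000 0.6250; 0.6250 0.8125] = [2.0000 0.6250; 0.6250 2.3125]
BᵀPA = [-2.7500 1.0000; -3.8750 1.4375]
K = S⁻¹·BᵀPA = [-0.9299 0.3339; -1.4244 0.5314]
A−BK = [-0.3542 0.3653; 6.9963 -3.4649]
AᵀP(A−BK) = [13.1734 -5.1476; -5.1476 2.0272]
P' = Q + AᵀP(A−BK) = [23.1734 -3.6476; -3.6476 2.2772]
tr(P') = 25.4506


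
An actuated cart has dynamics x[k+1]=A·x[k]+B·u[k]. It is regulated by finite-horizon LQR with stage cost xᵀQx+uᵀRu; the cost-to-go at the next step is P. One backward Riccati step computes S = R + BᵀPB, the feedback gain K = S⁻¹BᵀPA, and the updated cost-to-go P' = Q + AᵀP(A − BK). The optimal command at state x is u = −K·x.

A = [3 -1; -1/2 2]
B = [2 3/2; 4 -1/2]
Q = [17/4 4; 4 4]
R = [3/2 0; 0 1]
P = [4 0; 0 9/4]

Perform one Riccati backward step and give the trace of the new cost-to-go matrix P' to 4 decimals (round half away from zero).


BᵀP = [8.0000 9.0000; 6.0000 -1.1250]
S = R + BᵀPB = [3/2 0; 0 1] + [52.0000 7.5000; 7.5000 9.5625] = [53.5000 7.5000; 7.5000 10.5625]
BᵀPA = [19.5000 10.0000; 18.5625 -8.2500]
K = S⁻¹·BᵀPA = [0.1312 0.3292; 1.6643 -1.0148]
A−BK = [0.2413 -0.1362; -0.1926 0.1759]
AᵀP(A−BK) = [3.1118 -1.8317; -1.8317 1.3361]
P' = Q + AᵀP(A−BK) = [7.3618 2.1683; 2.1683 5.3361]
tr(P') = 12.6980

12.6980


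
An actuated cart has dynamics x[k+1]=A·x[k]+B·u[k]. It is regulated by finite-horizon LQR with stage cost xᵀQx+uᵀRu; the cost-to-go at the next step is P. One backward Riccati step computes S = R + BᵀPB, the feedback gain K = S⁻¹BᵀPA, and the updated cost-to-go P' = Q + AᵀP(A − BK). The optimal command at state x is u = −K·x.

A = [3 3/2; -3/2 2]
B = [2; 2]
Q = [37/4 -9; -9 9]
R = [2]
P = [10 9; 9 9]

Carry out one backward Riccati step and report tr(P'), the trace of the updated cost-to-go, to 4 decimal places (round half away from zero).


BᵀP = [38.0000 36.0000]
S = R + BᵀPB = [2] + [148.0000] = [150.0000]
BᵀPA = [60.0000 129.0000]
K = S⁻¹·BᵀPA = [0.4000 0.8600]
A−BK = [2.2000 -0.2200; -2.3000 0.2800]
AᵀP(A−BK) = [5.2500 0.1500; 0.1500 1.5600]
P' = Q + AᵀP(A−BK) = [14.5000 -8.8500; -8.8500 10.5600]
tr(P') = 25.0600

25.0600


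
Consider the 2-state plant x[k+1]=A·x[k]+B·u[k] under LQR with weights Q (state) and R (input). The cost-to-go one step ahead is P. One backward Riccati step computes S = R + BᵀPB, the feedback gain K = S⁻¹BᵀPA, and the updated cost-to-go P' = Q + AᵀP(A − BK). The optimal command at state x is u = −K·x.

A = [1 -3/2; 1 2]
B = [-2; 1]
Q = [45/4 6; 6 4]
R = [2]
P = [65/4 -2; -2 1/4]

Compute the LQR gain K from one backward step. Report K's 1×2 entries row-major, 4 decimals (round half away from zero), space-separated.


BᵀP = [-34.5000 4.2500]
S = R + BᵀPB = [2] + [73.2500] = [75.2500]
BᵀPA = [-30.2500 60.2500]
K = S⁻¹·BᵀPA = [-0.4020 0.8007]
A−BK = [0.1960 0.1013; 1.4020 1.1993]
AᵀP(A−BK) = [0.3397 -0.6549; -0.6549 1.3225]
P' = Q + AᵀP(A−BK) = [11.5897 5.3451; 5.3451 5.3225]
tr(P') = 16.9122

-0.4020 0.8007


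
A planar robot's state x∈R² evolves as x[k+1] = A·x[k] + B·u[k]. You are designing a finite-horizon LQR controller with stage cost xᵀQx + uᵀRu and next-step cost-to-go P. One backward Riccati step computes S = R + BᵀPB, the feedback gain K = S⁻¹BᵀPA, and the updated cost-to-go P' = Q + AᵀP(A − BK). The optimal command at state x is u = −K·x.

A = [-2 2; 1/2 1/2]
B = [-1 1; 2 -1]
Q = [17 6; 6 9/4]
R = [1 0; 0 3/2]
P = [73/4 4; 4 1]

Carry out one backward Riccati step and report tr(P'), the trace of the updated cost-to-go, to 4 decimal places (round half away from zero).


BᵀP = [-10.2500 -2.0000; 14.2500 3.0000]
S = R + BᵀPB = [1 0; 0 3/2] + [6.2500 -8.2500; -8.2500 11.2500] = [7.2500 -8.2500; -8.2500 12.7500]
BᵀPA = [19.5000 -21.5000; -27.0000 30.0000]
K = S⁻¹·BᵀPA = [1.0615 -1.0923; -1.4308 1.6462]
A−BK = [0.4923 -0.7385; -3.0538 4.3308]
AᵀP(A−BK) = [5.9192 -7.0038; -7.0038 8.3808]
P' = Q + AᵀP(A−BK) = [22.9192 -1.0038; -1.0038 10.6308]
tr(P') = 33.5500

33.5500


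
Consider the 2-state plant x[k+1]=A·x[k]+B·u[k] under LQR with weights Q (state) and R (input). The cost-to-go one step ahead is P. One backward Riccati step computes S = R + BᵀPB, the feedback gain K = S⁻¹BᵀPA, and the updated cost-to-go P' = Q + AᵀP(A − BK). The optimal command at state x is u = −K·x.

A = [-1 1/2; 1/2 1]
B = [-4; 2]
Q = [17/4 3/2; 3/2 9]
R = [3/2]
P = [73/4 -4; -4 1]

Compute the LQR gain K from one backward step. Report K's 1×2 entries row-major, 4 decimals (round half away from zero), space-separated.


BᵀP = [-81.0000 18.0000]
S = R + BᵀPB = [3/2] + [360.0000] = [361.5000]
BᵀPA = [90.0000 -22.5000]
K = S⁻¹·BᵀPA = [0.2490 -0.0622]
A−BK = [-0.0041 0.2510; 0.0021 1.1245]
AᵀP(A−BK) = [0.0934 -0.0233; -0.0233 0.1621]
P' = Q + AᵀP(A−BK) = [4.3434 1.4767; 1.4767 9.1621]
tr(P') = 13.5054

0.2490 -0.0622


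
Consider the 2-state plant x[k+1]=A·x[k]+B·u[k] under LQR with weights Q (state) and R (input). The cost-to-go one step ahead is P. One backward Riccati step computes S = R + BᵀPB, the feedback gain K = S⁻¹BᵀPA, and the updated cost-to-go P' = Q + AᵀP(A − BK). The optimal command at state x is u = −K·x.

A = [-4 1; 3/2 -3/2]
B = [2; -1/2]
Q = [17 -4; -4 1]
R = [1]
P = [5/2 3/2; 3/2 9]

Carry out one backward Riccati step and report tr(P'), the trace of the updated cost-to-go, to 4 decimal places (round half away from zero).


38.2256

BᵀP = [4.2500 -1.5000]
S = R + BᵀPB = [1] + [9.2500] = [10.2500]
BᵀPA = [-19.2500 6.5000]
K = S⁻¹·BᵀPA = [-1.8780 0.6341]
A−BK = [-0.2439 -0.2683; 0.5610 -1.1829]
AᵀP(A−BK) = [6.0976 -6.7927; -6.7927 14.1280]
P' = Q + AᵀP(A−BK) = [23.0976 -10.7927; -10.7927 15.1280]
tr(P') = 38.2256


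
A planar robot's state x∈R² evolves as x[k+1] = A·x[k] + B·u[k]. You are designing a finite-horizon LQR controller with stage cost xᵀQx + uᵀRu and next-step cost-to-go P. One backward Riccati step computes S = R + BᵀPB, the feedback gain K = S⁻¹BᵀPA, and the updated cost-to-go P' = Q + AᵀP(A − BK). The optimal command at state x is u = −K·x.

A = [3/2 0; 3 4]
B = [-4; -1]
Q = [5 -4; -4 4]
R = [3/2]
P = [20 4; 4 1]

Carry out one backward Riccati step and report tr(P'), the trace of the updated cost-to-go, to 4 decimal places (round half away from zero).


13.5811

BᵀP = [-84.0000 -17.0000]
S = R + BᵀPB = [3/2] + [353.0000] = [354.5000]
BᵀPA = [-177.0000 -68.0000]
K = S⁻¹·BᵀPA = [-0.4993 -0.1918]
A−BK = [-0.4972 -0.7673; 2.5007 3.8082]
AᵀP(A−BK) = [1.6248 2.0480; 2.0480 2.9563]
P' = Q + AᵀP(A−BK) = [6.6248 -1.9520; -1.9520 6.9563]
tr(P') = 13.5811


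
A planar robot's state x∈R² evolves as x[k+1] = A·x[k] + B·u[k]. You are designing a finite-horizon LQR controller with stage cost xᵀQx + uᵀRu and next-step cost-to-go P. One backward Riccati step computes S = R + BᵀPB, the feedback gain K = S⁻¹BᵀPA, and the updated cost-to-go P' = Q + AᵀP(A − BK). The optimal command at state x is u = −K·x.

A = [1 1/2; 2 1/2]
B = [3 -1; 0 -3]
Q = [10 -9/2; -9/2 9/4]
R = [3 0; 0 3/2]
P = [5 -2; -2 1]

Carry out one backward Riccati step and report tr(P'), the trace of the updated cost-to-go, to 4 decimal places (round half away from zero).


BᵀP = [15.0000 -6.0000; 1.0000 -1.0000]
S = R + BᵀPB = [3 0; 0 3/2] + [45.0000 3.0000; 3.0000 2.0000] = [48.0000 3.0000; 3.0000 3.5000]
BᵀPA = [3.0000 4.5000; -1.0000 0.0000]
K = S⁻¹·BᵀPA = [0.0849 0.0991; -0.3585 -0.0849]
A−BK = [0.3868 0.1179; 0.9245 0.2453]
AᵀP(A−BK) = [0.3868 0.1179; 0.1179 0.0542]
P' = Q + AᵀP(A−BK) = [10.3868 -4.3821; -4.3821 2.3042]
tr(P') = 12.6910

12.6910


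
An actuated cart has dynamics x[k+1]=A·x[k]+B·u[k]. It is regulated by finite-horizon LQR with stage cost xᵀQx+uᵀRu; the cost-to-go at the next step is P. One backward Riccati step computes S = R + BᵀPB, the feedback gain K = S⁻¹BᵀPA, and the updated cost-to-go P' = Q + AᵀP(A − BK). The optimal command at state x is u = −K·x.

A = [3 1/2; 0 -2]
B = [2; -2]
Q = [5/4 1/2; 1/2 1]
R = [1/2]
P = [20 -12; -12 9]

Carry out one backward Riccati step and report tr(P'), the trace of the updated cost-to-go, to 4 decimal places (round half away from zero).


BᵀP = [64.0000 -42.0000]
S = R + BᵀPB = [1/2] + [212.0000] = [212.5000]
BᵀPA = [192.0000 116.0000]
K = S⁻¹·BᵀPA = [0.9035 0.5459]
A−BK = [1.1929 -0.5918; 1.8071 -0.9082]
AᵀP(A−BK) = [6.5224 -2.8094; -2.8094 1.6776]
P' = Q + AᵀP(A−BK) = [7.7724 -2.3094; -2.3094 2.6776]
tr(P') = 10.4500

10.4500


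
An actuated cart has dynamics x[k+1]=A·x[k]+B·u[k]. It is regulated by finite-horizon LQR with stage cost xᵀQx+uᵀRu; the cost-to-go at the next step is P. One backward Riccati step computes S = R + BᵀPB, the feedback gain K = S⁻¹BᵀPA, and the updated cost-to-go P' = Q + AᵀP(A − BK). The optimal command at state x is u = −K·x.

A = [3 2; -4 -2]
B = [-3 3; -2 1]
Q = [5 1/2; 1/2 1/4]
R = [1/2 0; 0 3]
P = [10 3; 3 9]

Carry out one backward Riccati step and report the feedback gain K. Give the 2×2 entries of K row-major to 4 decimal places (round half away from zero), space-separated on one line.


BᵀP = [-36.0000 -27.0000; 33.0000 18.0000]
S = R + BᵀPB = [1/2 0; 0 3] + [162.0000 -135.0000; -135.0000 117.0000] = [162.5000 -135.0000; -135.0000 120.0000]
BᵀPA = [0.0000 -18.0000; 27.0000 30.0000]
K = S⁻¹·BᵀPA = [2.8588 1.4824; 3.4412 1.9176]
A−BK = [1.2529 0.6941; -1.7235 -0.9529]
AᵀP(A−BK) = [69.0882 38.2235; 38.2235 21.1529]
P' = Q + AᵀP(A−BK) = [74.0882 38.7235; 38.7235 21.4029]
tr(P') = 95.4912

2.8588 1.4824 3.4412 1.9176


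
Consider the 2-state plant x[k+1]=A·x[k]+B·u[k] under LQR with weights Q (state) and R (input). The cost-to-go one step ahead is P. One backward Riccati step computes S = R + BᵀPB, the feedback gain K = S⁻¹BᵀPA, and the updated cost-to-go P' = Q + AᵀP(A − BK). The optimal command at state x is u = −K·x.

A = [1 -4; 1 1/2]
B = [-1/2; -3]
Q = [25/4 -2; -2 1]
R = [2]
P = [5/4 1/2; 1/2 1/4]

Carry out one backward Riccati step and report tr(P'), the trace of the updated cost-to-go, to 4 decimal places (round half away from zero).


15.6450

BᵀP = [-2.1250 -1.0000]
S = R + BᵀPB = [2] + [4.0625] = [6.0625]
BᵀPA = [-3.1250 8.0000]
K = S⁻¹·BᵀPA = [-0.5155 1.3196]
A−BK = [0.7423 -3.3402; -0.5464 4.4588]
AᵀP(A−BK) = [0.8892 -2.5013; -2.5013 7.5058]
P' = Q + AᵀP(A−BK) = [7.1392 -4.5013; -4.5013 8.5058]
tr(P') = 15.6450


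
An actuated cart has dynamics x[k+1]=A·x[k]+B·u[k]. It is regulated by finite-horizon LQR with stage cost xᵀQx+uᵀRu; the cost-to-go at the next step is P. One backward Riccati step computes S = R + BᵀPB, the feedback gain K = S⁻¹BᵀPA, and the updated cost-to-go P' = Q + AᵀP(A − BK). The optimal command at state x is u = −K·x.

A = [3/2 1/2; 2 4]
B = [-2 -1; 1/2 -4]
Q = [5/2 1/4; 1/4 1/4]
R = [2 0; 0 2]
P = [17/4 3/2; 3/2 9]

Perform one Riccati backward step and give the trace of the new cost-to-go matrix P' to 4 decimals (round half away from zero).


BᵀP = [-7.7500 1.5000; -10.2500 -37.5000]
S = R + BᵀPB = [2 0; 0 2] + [16.2500 1.7500; 1.7500 160.2500] = [18.2500 1.7500; 1.7500 162.2500]
BᵀPA = [-8.6250 2.1250; -90.3750 -155.1250]
K = S⁻¹·BᵀPA = [-0.4196 0.2083; -0.5525 -0.9583]
A−BK = [0.1083 -0.0417; -0.0001 0.0625]
AᵀP(A−BK) = [1.0124 0.8750; 0.8750 1.9583]
P' = Q + AᵀP(A−BK) = [3.5124 1.1250; 1.1250 2.2083]
tr(P') = 5.7208

5.7208


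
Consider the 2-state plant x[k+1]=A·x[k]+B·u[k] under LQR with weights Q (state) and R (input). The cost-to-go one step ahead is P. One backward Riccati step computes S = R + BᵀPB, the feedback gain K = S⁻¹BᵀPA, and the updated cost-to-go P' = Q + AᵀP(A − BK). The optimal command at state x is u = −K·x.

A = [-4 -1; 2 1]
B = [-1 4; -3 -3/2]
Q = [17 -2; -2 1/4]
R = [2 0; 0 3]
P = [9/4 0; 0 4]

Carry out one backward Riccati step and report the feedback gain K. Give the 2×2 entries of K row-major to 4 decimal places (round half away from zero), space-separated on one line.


-0.1556 -0.1799 -0.9708 -0.2788

BᵀP = [-2.2500 -12.0000; 9.0000 -6.0000]
S = R + BᵀPB = [2 0; 0 3] + [38.2500 9.0000; 9.0000 45.0000] = [40.2500 9.0000; 9.0000 48.0000]
BᵀPA = [-15.0000 -9.7500; -48.0000 -15.0000]
K = S⁻¹·BᵀPA = [-0.1556 -0.1799; -0.9708 -0.2788]
A−BK = [-0.2723 -0.0648; 0.0770 0.0421]
AᵀP(A−BK) = [3.0665 0.9206; 0.9206 0.3144]
P' = Q + AᵀP(A−BK) = [20.0665 -1.0794; -1.0794 0.5644]
tr(P') = 20.6309


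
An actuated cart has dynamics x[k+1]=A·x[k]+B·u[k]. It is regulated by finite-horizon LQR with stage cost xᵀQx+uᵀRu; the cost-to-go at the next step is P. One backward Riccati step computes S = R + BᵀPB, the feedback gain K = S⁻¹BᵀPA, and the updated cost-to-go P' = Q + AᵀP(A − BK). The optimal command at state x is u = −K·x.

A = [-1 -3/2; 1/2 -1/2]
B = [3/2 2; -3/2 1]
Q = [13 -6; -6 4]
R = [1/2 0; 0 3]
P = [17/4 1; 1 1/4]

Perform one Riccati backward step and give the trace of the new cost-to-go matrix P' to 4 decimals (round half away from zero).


17.7792

BᵀP = [4.8750 1.1250; 9.5000 2.2500]
S = R + BᵀPB = [1/2 0; 0 3] + [5.6250 10.8750; 10.8750 21.2500] = [6.1250 10.8750; 10.8750 24.2500]
BᵀPA = [-4.3125 -7.8750; -8.3750 -15.3750]
K = S⁻¹·BᵀPA = [-0.4461 -0.7852; -0.1453 -0.2819]
A−BK = [-0.0403 0.2416; -0.0237 -1.3960]
AᵀP(A−BK) = [0.1718 0.3154; 0.3154 0.6074]
P' = Q + AᵀP(A−BK) = [13.1718 -5.6846; -5.6846 4.6074]
tr(P') = 17.7792


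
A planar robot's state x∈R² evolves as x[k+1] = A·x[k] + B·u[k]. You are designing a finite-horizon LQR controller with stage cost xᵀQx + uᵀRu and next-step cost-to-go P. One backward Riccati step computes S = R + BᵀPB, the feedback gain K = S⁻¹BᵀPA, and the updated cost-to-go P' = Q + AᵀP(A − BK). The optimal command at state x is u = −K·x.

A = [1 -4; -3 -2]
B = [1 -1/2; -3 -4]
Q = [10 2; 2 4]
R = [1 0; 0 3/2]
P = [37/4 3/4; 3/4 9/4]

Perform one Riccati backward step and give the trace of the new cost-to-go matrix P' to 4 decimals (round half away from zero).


BᵀP = [7.0000 -6.0000; -7.6250 -9.3750]
S = R + BᵀPB = [1 0; 0 3/2] + [25.0000 20.5000; 20.5000 41.3125] = [26.0000 20.5000; 20.5000 42.8125]
BᵀPA = [25.0000 -16.0000; 20.5000 49.2500]
K = S⁻¹·BᵀPA = [0.9382 -2.4458; 0.0296 2.3215]
A−BK = [0.0766 -0.3935; -0.0670 -0.0514]
AᵀP(A−BK) = [0.9382 -2.4458; -2.4458 15.5342]
P' = Q + AᵀP(A−BK) = [10.9382 -0.4458; -0.4458 19.5342]
tr(P') = 30.4724

30.4724


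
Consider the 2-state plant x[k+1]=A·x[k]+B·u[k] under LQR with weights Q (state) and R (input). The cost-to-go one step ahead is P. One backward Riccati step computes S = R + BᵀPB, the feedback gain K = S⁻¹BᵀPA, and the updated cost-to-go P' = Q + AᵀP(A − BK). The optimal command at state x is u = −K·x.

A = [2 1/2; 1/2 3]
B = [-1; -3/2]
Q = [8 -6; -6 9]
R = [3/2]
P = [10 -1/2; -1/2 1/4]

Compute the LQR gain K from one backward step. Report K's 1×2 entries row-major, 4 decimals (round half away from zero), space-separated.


-1.7456 -0.4024

BᵀP = [-9.2500 0.1250]
S = R + BᵀPB = [3/2] + [9.0625] = [10.5625]
BᵀPA = [-18.4375 -4.2500]
K = S⁻¹·BᵀPA = [-1.7456 -0.4024]
A−BK = [0.2544 0.0976; -2.1183 2.3964]
AᵀP(A−BK) = [6.8787 -0.1686; -0.1686 1.5399]
P' = Q + AᵀP(A−BK) = [14.8787 -6.1686; -6.1686 10.5399]
tr(P') = 25.4186


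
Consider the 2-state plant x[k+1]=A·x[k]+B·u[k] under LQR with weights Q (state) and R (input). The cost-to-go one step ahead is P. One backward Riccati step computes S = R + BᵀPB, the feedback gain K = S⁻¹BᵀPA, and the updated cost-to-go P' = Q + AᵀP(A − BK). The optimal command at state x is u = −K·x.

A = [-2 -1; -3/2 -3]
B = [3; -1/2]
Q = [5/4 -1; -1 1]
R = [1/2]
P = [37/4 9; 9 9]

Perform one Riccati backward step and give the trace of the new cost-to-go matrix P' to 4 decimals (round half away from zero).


9.0106

BᵀP = [23.2500 22.5000]
S = R + BᵀPB = [1/2] + [58.5000] = [59.0000]
BᵀPA = [-80.2500 -90.7500]
K = S⁻¹·BᵀPA = [-1.3602 -1.5381]
A−BK = [2.0805 3.6144; -2.1801 -3.7691]
AᵀP(A−BK) = [2.0964 3.0646; 3.0646 4.6642]
P' = Q + AᵀP(A−BK) = [3.3464 2.0646; 2.0646 5.6642]
tr(P') = 9.0106


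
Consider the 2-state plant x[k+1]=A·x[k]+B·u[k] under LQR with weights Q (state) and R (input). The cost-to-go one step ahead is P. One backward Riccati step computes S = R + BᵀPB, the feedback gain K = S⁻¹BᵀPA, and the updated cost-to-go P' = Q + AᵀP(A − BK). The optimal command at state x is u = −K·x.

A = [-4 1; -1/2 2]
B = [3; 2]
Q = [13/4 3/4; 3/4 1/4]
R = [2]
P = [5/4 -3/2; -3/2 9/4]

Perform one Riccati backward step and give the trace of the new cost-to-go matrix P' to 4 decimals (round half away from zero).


20.0625

BᵀP = [0.7500 0.0000]
S = R + BᵀPB = [2] + [2.2500] = [4.2500]
BᵀPA = [-3.0000 0.7500]
K = S⁻¹·BᵀPA = [-0.7059 0.1765]
A−BK = [-1.8824 0.4706; 0.9118 1.6471]
AᵀP(A−BK) = [12.4449 6.0294; 6.0294 4.1176]
P' = Q + AᵀP(A−BK) = [15.6949 6.7794; 6.7794 4.3676]
tr(P') = 20.0625


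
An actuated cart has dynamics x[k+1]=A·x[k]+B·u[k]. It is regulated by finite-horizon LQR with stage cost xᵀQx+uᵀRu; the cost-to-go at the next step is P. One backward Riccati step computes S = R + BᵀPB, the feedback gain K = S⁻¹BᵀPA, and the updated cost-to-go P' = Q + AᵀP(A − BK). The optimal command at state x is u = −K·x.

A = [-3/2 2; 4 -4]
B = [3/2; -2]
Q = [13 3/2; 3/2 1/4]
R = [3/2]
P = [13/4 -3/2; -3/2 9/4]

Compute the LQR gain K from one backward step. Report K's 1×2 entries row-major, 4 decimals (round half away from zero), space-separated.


BᵀP = [7.8750 -6.7500]
S = R + BᵀPB = [3/2] + [25.3125] = [26.8125]
BᵀPA = [-38.8125 42.7500]
K = S⁻¹·BᵀPA = [-1.4476 1.5944]
A−BK = [0.6713 -0.3916; 1.1049 -0.8112]
AᵀP(A−BK) = [5.1294 -4.8671; -4.8671 4.8392]
P' = Q + AᵀP(A−BK) = [18.1294 -3.3671; -3.3671 5.0892]
tr(P') = 23.2185

-1.4476 1.5944


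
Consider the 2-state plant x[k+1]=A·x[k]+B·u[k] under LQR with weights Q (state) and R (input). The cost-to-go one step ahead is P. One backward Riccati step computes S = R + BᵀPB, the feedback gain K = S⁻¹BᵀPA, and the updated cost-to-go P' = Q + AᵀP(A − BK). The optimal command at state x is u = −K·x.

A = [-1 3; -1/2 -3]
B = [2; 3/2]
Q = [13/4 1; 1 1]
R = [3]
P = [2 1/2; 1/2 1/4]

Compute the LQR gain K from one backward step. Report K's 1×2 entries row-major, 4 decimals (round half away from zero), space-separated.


BᵀP = [4.7500 1.3750]
S = R + BᵀPB = [3] + [11.5625] = [14.5625]
BᵀPA = [-5.4375 10.1250]
K = S⁻¹·BᵀPA = [-0.3734 0.6953]
A−BK = [-0.2532 1.6094; 0.0601 -4.0429]
AᵀP(A−BK) = [0.5322 -1.0944; -1.0944 4.2103]
P' = Q + AᵀP(A−BK) = [3.7822 -0.0944; -0.0944 5.2103]
tr(P') = 8.9925

-0.3734 0.6953


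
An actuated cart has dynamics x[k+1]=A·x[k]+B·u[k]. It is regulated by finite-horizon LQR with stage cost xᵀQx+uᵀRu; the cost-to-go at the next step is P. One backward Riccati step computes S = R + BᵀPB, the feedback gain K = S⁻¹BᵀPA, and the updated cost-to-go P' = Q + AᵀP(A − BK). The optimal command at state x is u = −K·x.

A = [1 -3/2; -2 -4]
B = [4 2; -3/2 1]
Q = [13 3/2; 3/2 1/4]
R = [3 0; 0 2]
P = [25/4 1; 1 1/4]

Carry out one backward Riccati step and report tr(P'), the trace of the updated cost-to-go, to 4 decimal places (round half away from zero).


BᵀP = [23.5000 3.6250; 13.5000 2.2500]
S = R + BᵀPB = [3 0; 0 2] + [88.5625 50.6250; 50.6250 29.2500] = [91.5625 50.6250; 50.6250 31.2500]
BᵀPA = [16.2500 -49.7500; 9.0000 -29.2500]
K = S⁻¹·BᵀPA = [0.1749 -0.2476; 0.0047 -0.5348]
A−BK = [0.2911 0.5602; -1.7424 -3.8366]
AᵀP(A−BK) = [0.3660 0.4626; 0.4626 2.0988]
P' = Q + AᵀP(A−BK) = [13.3660 1.9626; 1.9626 2.3488]
tr(P') = 15.7148

15.7148


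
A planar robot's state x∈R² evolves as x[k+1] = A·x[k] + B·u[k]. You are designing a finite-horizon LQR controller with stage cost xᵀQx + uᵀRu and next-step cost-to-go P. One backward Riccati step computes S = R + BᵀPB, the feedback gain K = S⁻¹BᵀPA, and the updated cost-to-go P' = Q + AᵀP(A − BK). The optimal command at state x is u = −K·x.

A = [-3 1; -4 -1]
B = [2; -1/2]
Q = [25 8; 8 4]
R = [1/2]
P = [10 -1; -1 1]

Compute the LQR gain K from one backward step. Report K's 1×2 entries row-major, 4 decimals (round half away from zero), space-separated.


-1.2047 0.5380

BᵀP = [20.5000 -2.5000]
S = R + BᵀPB = [1/2] + [42.2500] = [42.7500]
BᵀPA = [-51.5000 23.0000]
K = S⁻¹·BᵀPA = [-1.2047 0.5380]
A−BK = [-0.5906 -0.0760; -4.6023 -0.7310]
AᵀP(A−BK) = [19.9591 2.7076; 2.7076 0.6257]
P' = Q + AᵀP(A−BK) = [44.9591 10.7076; 10.7076 4.6257]
tr(P') = 49.5848


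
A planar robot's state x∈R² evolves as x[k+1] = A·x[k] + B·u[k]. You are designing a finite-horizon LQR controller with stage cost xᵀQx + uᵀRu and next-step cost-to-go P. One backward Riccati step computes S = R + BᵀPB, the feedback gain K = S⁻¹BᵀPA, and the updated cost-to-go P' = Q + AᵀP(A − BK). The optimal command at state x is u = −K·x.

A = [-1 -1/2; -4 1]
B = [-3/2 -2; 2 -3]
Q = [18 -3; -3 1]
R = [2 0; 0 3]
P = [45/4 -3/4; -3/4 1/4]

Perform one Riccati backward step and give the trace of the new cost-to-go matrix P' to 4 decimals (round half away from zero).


BᵀP = [-18.3750 1.6250; -20.2500 0.7500]
S = R + BᵀPB = [2 0; 0 3] + [30.8125 31.8750; 31.8750 38.2500] = [32.8125 31.8750; 31.8750 41.2500]
BᵀPA = [11.8750 10.8125; 17.2500 10.8750]
K = S⁻¹·BᵀPA = [-0.1778 0.2944; 0.5556 0.0361]
A−BK = [-0.1556 0.0139; -1.9778 0.5194]
AᵀP(A−BK) = [1.7778 -0.2444; -0.2444 0.2361]
P' = Q + AᵀP(A−BK) = [19.7778 -3.2444; -3.2444 1.2361]
tr(P') = 21.0139

21.0139


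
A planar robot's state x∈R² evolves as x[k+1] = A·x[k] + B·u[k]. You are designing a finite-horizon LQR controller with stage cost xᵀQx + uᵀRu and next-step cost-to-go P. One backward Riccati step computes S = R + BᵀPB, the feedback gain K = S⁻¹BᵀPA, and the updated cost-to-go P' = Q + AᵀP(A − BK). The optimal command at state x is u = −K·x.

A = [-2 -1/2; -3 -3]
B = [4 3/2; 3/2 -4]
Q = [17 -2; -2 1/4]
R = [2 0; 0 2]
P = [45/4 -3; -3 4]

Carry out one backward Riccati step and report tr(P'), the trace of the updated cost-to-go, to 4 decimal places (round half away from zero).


BᵀP = [40.5000 -6.0000; 28.8750 -20.5000]
S = R + BᵀPB = [2 0; 0 2] + [153.0000 84.7500; 84.7500 125.3125] = [155.0000 84.7500; 84.7500 127.3125]
BᵀPA = [-63.0000 -2.2500; 3.7500 47.0625]
K = S⁻¹·BᵀPA = [-0.6644 -0.3406; 0.4717 0.5964]
A−BK = [-0.0501 -0.0321; -0.1166 -0.1035]
AᵀP(A−BK) = [1.3754 1.0548; 1.0548 0.9779]
P' = Q + AᵀP(A−BK) = [18.3754 -0.9452; -0.9452 1.2279]
tr(P') = 19.6033

19.6033


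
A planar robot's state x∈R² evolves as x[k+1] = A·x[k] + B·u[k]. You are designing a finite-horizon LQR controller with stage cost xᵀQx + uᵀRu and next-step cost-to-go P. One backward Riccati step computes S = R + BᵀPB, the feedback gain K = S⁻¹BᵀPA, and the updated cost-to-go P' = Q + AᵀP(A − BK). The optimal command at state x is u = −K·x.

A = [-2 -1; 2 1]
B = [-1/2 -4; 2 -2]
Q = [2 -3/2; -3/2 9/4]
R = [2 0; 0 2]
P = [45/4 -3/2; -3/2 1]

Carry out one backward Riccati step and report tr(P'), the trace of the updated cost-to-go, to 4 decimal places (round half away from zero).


7.7438

BᵀP = [-8.6250 2.7500; -42.0000 4.0000]
S = R + BᵀPB = [2 0; 0 2] + [9.8125 29.0000; 29.0000 160.0000] = [11.8125 29.0000; 29.0000 162.0000]
BᵀPA = [22.7500 11.3750; 92.0000 46.0000]
K = S⁻¹·BᵀPA = [0.9486 0.4743; 0.3981 0.1990]
A−BK = [0.0667 0.0333; 0.8990 0.4495]
AᵀP(A−BK) = [2.7950 1.3975; 1.3975 0.6988]
P' = Q + AᵀP(A−BK) = [4.7950 -0.1025; -0.1025 2.9488]
tr(P') = 7.7438


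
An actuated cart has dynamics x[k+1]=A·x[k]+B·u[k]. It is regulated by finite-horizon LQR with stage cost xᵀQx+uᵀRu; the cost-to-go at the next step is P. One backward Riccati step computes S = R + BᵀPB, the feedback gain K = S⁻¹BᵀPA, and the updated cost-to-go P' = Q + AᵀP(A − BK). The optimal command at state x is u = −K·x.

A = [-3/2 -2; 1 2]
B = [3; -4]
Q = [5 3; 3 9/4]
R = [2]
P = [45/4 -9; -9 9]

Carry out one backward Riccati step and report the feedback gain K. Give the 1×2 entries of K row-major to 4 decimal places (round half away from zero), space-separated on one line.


BᵀP = [69.7500 -63.0000]
S = R + BᵀPB = [2] + [461.2500] = [463.2500]
BᵀPA = [-167.6250 -265.5000]
K = S⁻¹·BᵀPA = [-0.3618 -0.5731]
A−BK = [-0.4145 -0.2806; -0.4474 -0.2925]
AᵀP(A−BK) = [0.6581 0.6800; 0.6800 0.8354]
P' = Q + AᵀP(A−BK) = [5.6581 3.6800; 3.6800 3.0854]
tr(P') = 8.7435

-0.3618 -0.5731


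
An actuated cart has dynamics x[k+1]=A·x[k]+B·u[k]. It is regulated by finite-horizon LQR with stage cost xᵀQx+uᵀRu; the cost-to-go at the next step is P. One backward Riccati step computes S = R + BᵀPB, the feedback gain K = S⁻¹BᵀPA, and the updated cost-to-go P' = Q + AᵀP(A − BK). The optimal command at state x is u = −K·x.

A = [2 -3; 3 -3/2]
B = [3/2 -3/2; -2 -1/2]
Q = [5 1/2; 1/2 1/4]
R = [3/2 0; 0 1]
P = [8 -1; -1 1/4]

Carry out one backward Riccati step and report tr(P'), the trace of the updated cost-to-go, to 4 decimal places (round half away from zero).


9.6571

BᵀP = [14.0000 -2.0000; -11.5000 1.3750]
S = R + BᵀPB = [3/2 0; 0 1] + [25.0000 -20.0000; -20.0000 16.5625] = [26.5000 -20.0000; -20.0000 17.5625]
BᵀPA = [22.0000 -39.0000; -18.8750 32.4375]
K = S⁻¹·BᵀPA = [0.1357 -0.5533; -0.9202 1.2169]
A−BK = [0.4161 -0.3447; 2.8113 -1.9981]
AᵀP(A−BK) = [1.8958 -1.9838; -1.9838 2.5112]
P' = Q + AᵀP(A−BK) = [6.8958 -1.4838; -1.4838 2.7612]
tr(P') = 9.6571


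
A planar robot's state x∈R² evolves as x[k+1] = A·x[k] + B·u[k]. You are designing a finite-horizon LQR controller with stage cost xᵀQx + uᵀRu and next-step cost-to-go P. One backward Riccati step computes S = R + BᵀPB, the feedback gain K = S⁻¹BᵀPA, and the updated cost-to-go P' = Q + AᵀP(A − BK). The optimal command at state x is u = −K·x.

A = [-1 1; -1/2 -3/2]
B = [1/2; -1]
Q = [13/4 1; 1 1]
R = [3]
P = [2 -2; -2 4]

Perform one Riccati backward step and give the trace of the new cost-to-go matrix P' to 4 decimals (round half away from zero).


10.6184

BᵀP = [3.0000 -5.0000]
S = R + BᵀPB = [3] + [6.5000] = [9.5000]
BᵀPA = [-0.5000 10.5000]
K = S⁻¹·BᵀPA = [-0.0526 1.1053]
A−BK = [-0.9737 0.4474; -0.5526 -0.3947]
AᵀP(A−BK) = [0.9737 -0.4474; -0.4474 5.3947]
P' = Q + AᵀP(A−BK) = [4.2237 0.5526; 0.5526 6.3947]
tr(P') = 10.6184


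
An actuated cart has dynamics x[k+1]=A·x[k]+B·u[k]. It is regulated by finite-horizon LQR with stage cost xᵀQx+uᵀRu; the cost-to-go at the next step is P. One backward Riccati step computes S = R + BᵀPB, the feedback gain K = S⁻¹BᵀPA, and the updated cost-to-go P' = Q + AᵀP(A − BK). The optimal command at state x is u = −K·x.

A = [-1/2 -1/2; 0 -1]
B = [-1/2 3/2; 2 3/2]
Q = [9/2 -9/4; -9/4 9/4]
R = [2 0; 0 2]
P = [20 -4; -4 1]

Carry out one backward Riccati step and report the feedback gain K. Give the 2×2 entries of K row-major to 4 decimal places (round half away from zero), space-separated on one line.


BᵀP = [-18.0000 4.0000; 24.0000 -4.5000]
S = R + BᵀPB = [2 0; 0 2] + [17.0000 -21.0000; -21.0000 29.2500] = [19.0000 -21.0000; -21.0000 31.2500]
BᵀPA = [9.0000 5.0000; -12.0000 -7.5000]
K = S⁻¹·BᵀPA = [0.1915 -0.0082; -0.2553 -0.2455]
A−BK = [-0.0213 -0.1358; 0.0000 -0.6154]
AᵀP(A−BK) = [0.2128 0.1277; 0.1277 0.1997]
P' = Q + AᵀP(A−BK) = [4.7128 -2.1223; -2.1223 2.4497]
tr(P') = 7.1624

0.1915 -0.0082 -0.2553 -0.2455


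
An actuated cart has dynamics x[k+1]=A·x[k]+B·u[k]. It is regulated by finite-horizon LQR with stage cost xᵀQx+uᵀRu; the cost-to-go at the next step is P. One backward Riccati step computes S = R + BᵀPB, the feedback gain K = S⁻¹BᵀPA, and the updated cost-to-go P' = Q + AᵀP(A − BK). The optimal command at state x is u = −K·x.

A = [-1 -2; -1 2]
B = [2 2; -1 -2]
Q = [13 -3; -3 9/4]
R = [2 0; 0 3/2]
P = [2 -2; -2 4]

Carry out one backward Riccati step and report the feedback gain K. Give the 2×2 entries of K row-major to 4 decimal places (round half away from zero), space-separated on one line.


-0.2248 -0.3256 0.2481 -0.7442

BᵀP = [6.0000 -8.0000; 8.0000 -12.0000]
S = R + BᵀPB = [2 0; 0 3/2] + [20.0000 28.0000; 28.0000 40.0000] = [22.0000 28.0000; 28.0000 41.5000]
BᵀPA = [2.0000 -28.0000; 4.0000 -40.0000]
K = S⁻¹·BᵀPA = [-0.2248 -0.3256; 0.2481 -0.7442]
A−BK = [-1.0465 0.1395; -0.7287 0.1860]
AᵀP(A−BK) = [1.4574 -0.3721; -0.3721 1.1163]
P' = Q + AᵀP(A−BK) = [14.4574 -3.3721; -3.3721 3.3663]
tr(P') = 17.8236
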